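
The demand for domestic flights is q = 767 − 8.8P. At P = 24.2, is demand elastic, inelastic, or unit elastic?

At P = 24.2, q = 554.04.
dq/dP = −8.8.
Point elasticity E = (dq/dP)·(P/q) = -8.8 × 24.2/554.04 ≈ -0.384.
|E| ≈ 0.384 < 1, so demand is inelastic.

inelastic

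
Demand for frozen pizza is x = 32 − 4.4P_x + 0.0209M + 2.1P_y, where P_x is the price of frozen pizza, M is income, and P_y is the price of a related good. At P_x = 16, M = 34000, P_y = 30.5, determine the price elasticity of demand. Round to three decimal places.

x = 32 − 4.4(16) + 0.0209(34000) + 2.1(30.5) = 32 − 70.4 + 710.6 + 64.05 = 736.25.
∂x/∂P_x = −4.4, so E_p = (−4.4)·(16/736.25) ≈ -0.096.
|E_p| < 1: demand is inelastic.

-0.096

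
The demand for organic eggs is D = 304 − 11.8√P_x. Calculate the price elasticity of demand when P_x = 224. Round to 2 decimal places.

At P_x = 224, D = 127.3938.
dD/dP_x = −11.8/(2√P_x) = −11.8/(2·14.9666).
Point elasticity E = (dD/dP_x)·(P_x/D) = -0.3942 × 224/127.3938 ≈ -0.69.
|E| < 1, so demand is inelastic at this price.

-0.69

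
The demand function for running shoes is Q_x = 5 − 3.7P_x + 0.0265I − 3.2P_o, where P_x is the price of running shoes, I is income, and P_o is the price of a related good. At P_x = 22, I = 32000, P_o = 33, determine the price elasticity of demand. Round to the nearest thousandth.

-0.122

At the given point, Q_x = 5 − 3.7(22) + 0.0265(32000) − 3.2(33) = 5 − 81.4 + 848 − 105.6 = 666.
∂Q_x/∂P_x = −3.7, so E_p = (−3.7)·(22/666) ≈ -0.122.
|E_p| < 1: demand is inelastic.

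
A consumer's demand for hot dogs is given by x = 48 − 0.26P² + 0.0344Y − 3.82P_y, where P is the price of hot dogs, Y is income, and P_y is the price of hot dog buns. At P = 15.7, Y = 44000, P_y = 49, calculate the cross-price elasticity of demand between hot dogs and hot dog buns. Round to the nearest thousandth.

-0.143

First evaluate x: 48 − 0.26(15.7)² + 0.0344(44000) − 3.82(49) = 48 − 64.0874 + 1513.6 − 187.18 = 1310.3326.
∂x/∂P_y = −3.82, so E_xy = -3.82·(49/1310.3326) ≈ -0.143.
E_xy < 0: the goods are complements.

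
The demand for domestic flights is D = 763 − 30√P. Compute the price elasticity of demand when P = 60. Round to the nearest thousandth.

At P = 60, D = 530.621.
dD/dP = −30/(2√P) = −30/(2·7.746).
Point elasticity E = (dD/dP)·(P/D) = -1.9365 × 60/530.621 ≈ -0.219.
|E| < 1, so demand is inelastic at this price.

-0.219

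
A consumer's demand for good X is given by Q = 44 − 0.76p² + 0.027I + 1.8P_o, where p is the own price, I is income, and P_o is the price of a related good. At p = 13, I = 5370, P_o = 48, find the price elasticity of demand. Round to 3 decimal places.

Substituting, Q = 44 − 0.76(13)² + 0.027(5370) + 1.8(48) = 44 − 128.44 + 144.99 + 86.4 = 146.95.
∂Q/∂p = −2·0.76·p = -19.76, so E_p = -19.76·(13/146.95) ≈ -1.748.
|E_p| > 1: demand is elastic.

-1.748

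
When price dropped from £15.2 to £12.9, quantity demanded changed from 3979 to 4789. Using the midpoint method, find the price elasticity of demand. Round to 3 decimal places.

%ΔQ = (4789 − 3979)/[(3979 + 4789)/2] = 810/4384 ≈ 0.1848.
%ΔP = (12.9 − 15.2)/[(15.2 + 12.9)/2] = -2.3/14.05 ≈ -0.1637.
Arc elasticity E = %ΔQ/%ΔP ≈ 0.1848/-0.1637 ≈ -1.129.
|E| > 1: demand is elastic over this range.

-1.129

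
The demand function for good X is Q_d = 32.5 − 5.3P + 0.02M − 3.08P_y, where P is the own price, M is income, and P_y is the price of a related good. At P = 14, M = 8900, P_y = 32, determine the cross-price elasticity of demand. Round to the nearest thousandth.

Substituting, Q_d = 32.5 − 5.3(14) + 0.02(8900) − 3.08(32) = 32.5 − 74.2 + 178 − 98.56 = 37.74.
∂Q_d/∂P_y = −3.08, so E_xy = -3.08·(32/37.74) ≈ -2.612.
E_xy < 0: the goods are complements.

-2.612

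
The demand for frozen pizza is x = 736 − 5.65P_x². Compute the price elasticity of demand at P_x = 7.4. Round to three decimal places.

At P_x = 7.4, x = 426.606.
dx/dP_x = −2·5.65·P_x = −83.62.
Point elasticity E = (dx/dP_x)·(P_x/x) = -83.62 × 7.4/426.606 ≈ -1.450.
|E| > 1, so demand is elastic at this price.

-1.450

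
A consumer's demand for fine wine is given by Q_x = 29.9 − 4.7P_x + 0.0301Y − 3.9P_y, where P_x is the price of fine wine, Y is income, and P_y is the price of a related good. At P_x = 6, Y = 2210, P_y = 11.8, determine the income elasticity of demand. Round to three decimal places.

First evaluate Q_x: 29.9 − 4.7(6) + 0.0301(2210) − 3.9(11.8) = 29.9 − 28.2 + 66.521 − 46.02 = 22.201.
∂Q_x/∂Y = +0.0301, so E_I = 0.0301·(2210/22.201) ≈ 2.996.
E_I > 1: normal good (luxury).

2.996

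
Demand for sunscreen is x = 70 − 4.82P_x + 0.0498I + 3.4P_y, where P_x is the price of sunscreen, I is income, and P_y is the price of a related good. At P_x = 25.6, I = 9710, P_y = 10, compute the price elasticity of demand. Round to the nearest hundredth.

-0.27

At the given point, x = 70 − 4.82(25.6) + 0.0498(9710) + 3.4(10) = 70 − 123.392 + 483.558 + 34 = 464.166.
∂x/∂P_x = −4.82, so E_p = (−4.82)·(25.6/464.166) ≈ -0.27.
|E_p| < 1: demand is inelastic.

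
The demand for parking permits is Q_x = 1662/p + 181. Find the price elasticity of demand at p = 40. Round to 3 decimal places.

At p = 40, Q_x = 222.55.
dQ_x/dp = −1662/p² = −1.0388.
Point elasticity E = (dQ_x/dp)·(p/Q_x) = -1.0388 × 40/222.55 ≈ -0.187.
|E| < 1, so demand is inelastic at this price.

-0.187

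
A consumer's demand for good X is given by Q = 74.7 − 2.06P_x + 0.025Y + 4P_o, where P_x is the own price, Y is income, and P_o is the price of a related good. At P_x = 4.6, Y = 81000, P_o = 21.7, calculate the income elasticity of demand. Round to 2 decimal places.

0.93

Substituting, Q = 74.7 − 2.06(4.6) + 0.025(81000) + 4(21.7) = 74.7 − 9.476 + 2025 + 86.8 = 2177.024.
∂Q/∂Y = +0.025, so E_I = 0.025·(81000/2177.024) ≈ 0.93.
E_I ∈ (0,1): normal good (necessity).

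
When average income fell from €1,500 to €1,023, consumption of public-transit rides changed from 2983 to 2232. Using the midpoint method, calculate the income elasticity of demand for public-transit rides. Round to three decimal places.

%ΔQ = (2232 − 2983)/[(2983+2232)/2] = -751/2607.5 ≈ -0.2880.
%ΔY = (1,023 − 1,500)/[(1,500+1,023)/2] = -477/1261.5 ≈ -0.3781.
E_I = %ΔQ/%ΔY ≈ 0.762.
E_I ∈ (0,1): normal good (necessity).

0.762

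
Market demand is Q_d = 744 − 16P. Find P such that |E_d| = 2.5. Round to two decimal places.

33.21

Set −bP/(a − bP) = −2.5 ⇒ bP = 2.5(a − bP) ⇒ bP(1+2.5) = 2.5·a.
P = 2.5·744/(16·3.5) ≈ 33.21.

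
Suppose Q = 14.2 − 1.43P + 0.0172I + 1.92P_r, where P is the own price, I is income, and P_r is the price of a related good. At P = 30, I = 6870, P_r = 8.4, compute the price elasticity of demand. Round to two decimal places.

-0.41

Evaluating quantity at (P, I, P_r) gives Q = 14.2 − 1.43(30) + 0.0172(6870) + 1.92(8.4) = 14.2 − 42.9 + 118.164 + 16.128 = 105.592.
∂Q/∂P = −1.43, so E_p = (−1.43)·(30/105.592) ≈ -0.41.
|E_p| < 1: demand is inelastic.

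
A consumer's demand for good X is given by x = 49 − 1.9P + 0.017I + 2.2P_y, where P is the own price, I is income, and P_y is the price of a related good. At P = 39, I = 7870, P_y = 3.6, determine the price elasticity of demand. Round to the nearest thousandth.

Substituting, x = 49 − 1.9(39) + 0.017(7870) + 2.2(3.6) = 49 − 74.1 + 133.79 + 7.92 = 116.61.
∂x/∂P = −1.9, so E_p = (−1.9)·(39/116.61) ≈ -0.635.
|E_p| < 1: demand is inelastic.

-0.635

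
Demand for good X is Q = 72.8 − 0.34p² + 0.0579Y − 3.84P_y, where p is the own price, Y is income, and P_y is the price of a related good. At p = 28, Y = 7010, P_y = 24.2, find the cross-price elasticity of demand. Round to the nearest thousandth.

-0.780

Evaluating quantity at (p, Y, P_y) gives Q = 72.8 − 0.34(28)² + 0.0579(7010) − 3.84(24.2) = 72.8 − 266.56 + 405.879 − 92.928 = 119.191.
∂Q/∂P_y = −3.84, so E_xy = -3.84·(24.2/119.191) ≈ -0.780.
E_xy < 0: the goods are complements.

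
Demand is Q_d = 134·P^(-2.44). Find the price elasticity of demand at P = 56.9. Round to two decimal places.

-2.44

For a Cobb–Douglas (constant-elasticity) form Q_d = A·P^α·…, the elasticity with respect to P equals the exponent α at every point.
Here the exponent on P is -2.44, so the price elasticity of demand is -2.44.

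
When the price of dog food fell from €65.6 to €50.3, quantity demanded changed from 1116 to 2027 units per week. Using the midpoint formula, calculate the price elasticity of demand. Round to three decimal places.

%ΔQ = (2027 − 1116)/[(1116 + 2027)/2] = 911/1571.5 ≈ 0.5797.
%ΔP = (50.3 − 65.6)/[(65.6 + 50.3)/2] = -15.3/57.95 ≈ -0.2640.
Arc elasticity E = %ΔQ/%ΔP ≈ 0.5797/-0.2640 ≈ -2.196.
|E| > 1: demand is elastic over this range.

-2.196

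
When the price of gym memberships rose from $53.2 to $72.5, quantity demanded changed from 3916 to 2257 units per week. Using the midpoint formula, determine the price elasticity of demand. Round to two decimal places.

-1.75

%Δq = (2257 − 3916)/[(3916 + 2257)/2] = -1659/3086.5 ≈ -0.5375.
%ΔP = (72.5 − 53.2)/[(53.2 + 72.5)/2] = 19.3/62.85 ≈ 0.3071.
Arc elasticity E = %Δq/%ΔP ≈ -0.5375/0.3071 ≈ -1.75.
|E| > 1: demand is elastic over this range.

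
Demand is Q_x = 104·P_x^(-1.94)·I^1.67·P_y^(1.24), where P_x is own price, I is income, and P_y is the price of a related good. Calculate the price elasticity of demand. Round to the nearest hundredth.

-1.94

For a Cobb–Douglas (constant-elasticity) form Q_x = A·P_x^α·…, the elasticity with respect to P_x equals the exponent α at every point.
Here the exponent on P_x is -1.94, so the price elasticity of demand is -1.94.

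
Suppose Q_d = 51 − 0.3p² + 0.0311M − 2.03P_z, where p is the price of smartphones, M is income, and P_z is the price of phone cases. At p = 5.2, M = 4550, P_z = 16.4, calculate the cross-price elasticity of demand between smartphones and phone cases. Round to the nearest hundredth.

-0.22

Evaluating quantity at (p, M, P_z) gives Q_d = 51 − 0.3(5.2)² + 0.0311(4550) − 2.03(16.4) = 51 − 8.112 + 141.505 − 33.292 = 151.101.
∂Q_d/∂P_z = −2.03, so E_xy = -2.03·(16.4/151.101) ≈ -0.22.
E_xy < 0: the goods are complements.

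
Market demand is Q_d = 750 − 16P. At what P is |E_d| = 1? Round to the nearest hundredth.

For linear demand Q_d = a − bP, E = −bP/(a − bP). |E| = 1 ⇒ bP = a − bP ⇒ P = a/(2b).
P = 750/(2·16) ≈ 23.44.

23.44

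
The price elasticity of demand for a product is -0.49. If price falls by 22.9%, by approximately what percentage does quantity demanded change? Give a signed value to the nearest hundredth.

11.22

%ΔQ ≈ E × %ΔP = (-0.49) × (-22.9%) ≈ 11.22%.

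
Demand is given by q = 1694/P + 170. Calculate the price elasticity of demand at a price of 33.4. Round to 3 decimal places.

-0.230

At P = 33.4, q = 220.7186.
dq/dP = −1694/P² = −1.5185.
Point elasticity E = (dq/dP)·(P/q) = -1.5185 × 33.4/220.7186 ≈ -0.230.
|E| < 1, so demand is inelastic at this price.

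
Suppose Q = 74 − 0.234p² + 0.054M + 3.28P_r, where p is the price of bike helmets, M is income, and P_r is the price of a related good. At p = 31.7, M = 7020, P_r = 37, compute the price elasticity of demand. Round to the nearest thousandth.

Q = 74 − 0.234(31.7)² + 0.054(7020) + 3.28(37) = 74 − 235.1443 + 379.08 + 121.36 = 339.2957.
∂Q/∂p = −2·0.234·p = -14.8356, so E_p = -14.8356·(31.7/339.2957) ≈ -1.386.
|E_p| > 1: demand is elastic.

-1.386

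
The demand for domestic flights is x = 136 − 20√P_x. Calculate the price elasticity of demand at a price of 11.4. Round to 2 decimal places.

-0.49

At P_x = 11.4, x = 68.4722.
dx/dP_x = −20/(2√P_x) = −20/(2·3.3764).
Point elasticity E = (dx/dP_x)·(P_x/x) = -2.9617 × 11.4/68.4722 ≈ -0.49.
|E| < 1, so demand is inelastic at this price.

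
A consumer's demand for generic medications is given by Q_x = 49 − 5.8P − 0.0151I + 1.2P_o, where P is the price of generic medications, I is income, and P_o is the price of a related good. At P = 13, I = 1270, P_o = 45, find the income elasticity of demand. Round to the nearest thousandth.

-2.277

First evaluate Q_x: 49 − 5.8(13) − 0.0151(1270) + 1.2(45) = 49 − 75.4 − 19.177 + 54 = 8.423.
∂Q_x/∂I = −0.0151, so E_I = -0.0151·(1270/8.423) ≈ -2.277.
E_I < 0: inferior good.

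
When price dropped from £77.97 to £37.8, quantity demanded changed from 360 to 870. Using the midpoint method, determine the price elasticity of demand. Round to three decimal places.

-1.195

%ΔQ = (870 − 360)/[(360 + 870)/2] = 510/615 ≈ 0.8293.
%Δp = (37.8 − 77.97)/[(77.97 + 37.8)/2] = -40.17/57.885 ≈ -0.6940.
Arc elasticity E = %ΔQ/%Δp ≈ 0.8293/-0.6940 ≈ -1.195.
|E| > 1: demand is elastic over this range.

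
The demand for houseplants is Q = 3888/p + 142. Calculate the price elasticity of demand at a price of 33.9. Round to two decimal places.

At p = 33.9, Q = 256.6903.
dQ/dp = −3888/p² = −3.3832.
Point elasticity E = (dQ/dp)·(p/Q) = -3.3832 × 33.9/256.6903 ≈ -0.45.
|E| < 1, so demand is inelastic at this price.

-0.45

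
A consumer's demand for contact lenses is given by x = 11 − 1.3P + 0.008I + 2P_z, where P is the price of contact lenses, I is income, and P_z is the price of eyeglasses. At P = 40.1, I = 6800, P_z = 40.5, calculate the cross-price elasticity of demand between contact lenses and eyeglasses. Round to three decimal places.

x = 11 − 1.3(40.1) + 0.008(6800) + 2(40.5) = 11 − 52.13 + 54.4 + 81 = 94.27.
∂x/∂P_z = +2, so E_xy = 2·(40.5/94.27) ≈ 0.859.
E_xy > 0: the goods are substitutes.

0.859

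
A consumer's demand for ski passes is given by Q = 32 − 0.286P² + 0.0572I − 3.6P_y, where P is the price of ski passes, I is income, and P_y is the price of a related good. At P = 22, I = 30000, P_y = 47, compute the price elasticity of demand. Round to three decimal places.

Substituting, Q = 32 − 0.286(22)² + 0.0572(30000) − 3.6(47) = 32 − 138.424 + 1716 − 169.2 = 1440.376.
∂Q/∂P = −2·0.286·P = -12.584, so E_p = -12.584·(22/1440.376) ≈ -0.192.
|E_p| < 1: demand is inelastic.

-0.192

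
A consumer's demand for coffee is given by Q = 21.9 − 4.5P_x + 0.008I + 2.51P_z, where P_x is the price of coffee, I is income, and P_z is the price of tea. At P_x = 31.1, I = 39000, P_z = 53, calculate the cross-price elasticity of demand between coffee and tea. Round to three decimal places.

0.407

Q = 21.9 − 4.5(31.1) + 0.008(39000) + 2.51(53) = 21.9 − 139.95 + 312 + 133.03 = 326.98.
∂Q/∂P_z = +2.51, so E_xy = 2.51·(53/326.98) ≈ 0.407.
E_xy > 0: the goods are substitutes.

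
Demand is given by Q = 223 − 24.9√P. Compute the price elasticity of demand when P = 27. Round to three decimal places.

-0.691

At P = 27, Q = 93.6158.
dQ/dP = −24.9/(2√P) = −24.9/(2·5.1962).
Point elasticity E = (dQ/dP)·(P/Q) = -2.396 × 27/93.6158 ≈ -0.691.
|E| < 1, so demand is inelastic at this price.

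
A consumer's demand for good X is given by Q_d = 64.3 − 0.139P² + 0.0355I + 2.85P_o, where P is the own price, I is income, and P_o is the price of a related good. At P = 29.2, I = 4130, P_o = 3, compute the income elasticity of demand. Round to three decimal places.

Substituting, Q_d = 64.3 − 0.139(29.2)² + 0.0355(4130) + 2.85(3) = 64.3 − 118.517 + 146.615 + 8.55 = 100.948.
∂Q_d/∂I = +0.0355, so E_I = 0.0355·(4130/100.948) ≈ 1.452.
E_I > 1: normal good (luxury).

1.452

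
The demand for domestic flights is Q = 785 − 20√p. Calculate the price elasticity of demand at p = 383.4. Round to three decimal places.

-0.498

At p = 383.4, Q = 393.3879.
dQ/dp = −20/(2√p) = −20/(2·19.5806).
Point elasticity E = (dQ/dp)·(p/Q) = -0.5107 × 383.4/393.3879 ≈ -0.498.
|E| < 1, so demand is inelastic at this price.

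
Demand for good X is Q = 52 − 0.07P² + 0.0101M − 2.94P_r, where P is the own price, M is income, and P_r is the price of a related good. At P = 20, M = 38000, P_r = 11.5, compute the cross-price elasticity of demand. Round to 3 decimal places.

-0.090

First evaluate Q: 52 − 0.07(20)² + 0.0101(38000) − 2.94(11.5) = 52 − 28 + 383.8 − 33.81 = 373.99.
∂Q/∂P_r = −2.94, so E_xy = -2.94·(11.5/373.99) ≈ -0.090.
E_xy < 0: the goods are complements.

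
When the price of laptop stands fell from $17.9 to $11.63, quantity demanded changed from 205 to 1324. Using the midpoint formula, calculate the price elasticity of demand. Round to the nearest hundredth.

%Δq = (1324 − 205)/[(205 + 1324)/2] = 1119/764.5 ≈ 1.4637.
%ΔP = (11.63 − 17.9)/[(17.9 + 11.63)/2] = -6.27/14.765 ≈ -0.4247.
Arc elasticity E = %Δq/%ΔP ≈ 1.4637/-0.4247 ≈ -3.45.
|E| > 1: demand is elastic over this range.

-3.45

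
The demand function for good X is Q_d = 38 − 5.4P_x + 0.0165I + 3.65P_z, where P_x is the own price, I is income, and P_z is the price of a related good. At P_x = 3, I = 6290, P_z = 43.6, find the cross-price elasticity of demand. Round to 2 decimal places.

0.56

Substituting, Q_d = 38 − 5.4(3) + 0.0165(6290) + 3.65(43.6) = 38 − 16.2 + 103.785 + 159.14 = 284.725.
∂Q_d/∂P_z = +3.65, so E_xy = 3.65·(43.6/284.725) ≈ 0.56.
E_xy > 0: the goods are substitutes.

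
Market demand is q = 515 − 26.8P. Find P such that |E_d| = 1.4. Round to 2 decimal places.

Set −bP/(a − bP) = −1.4 ⇒ bP = 1.4(a − bP) ⇒ bP(1+1.4) = 1.4·a.
P = 1.4·515/(26.8·2.4) ≈ 11.21.

11.21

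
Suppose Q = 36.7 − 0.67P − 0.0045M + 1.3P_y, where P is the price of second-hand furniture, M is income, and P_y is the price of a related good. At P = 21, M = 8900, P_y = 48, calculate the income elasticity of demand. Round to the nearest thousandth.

-0.890

First evaluate Q: 36.7 − 0.67(21) − 0.0045(8900) + 1.3(48) = 36.7 − 14.07 − 40.05 + 62.4 = 44.98.
∂Q/∂M = −0.0045, so E_I = -0.0045·(8900/44.98) ≈ -0.890.
E_I < 0: inferior good.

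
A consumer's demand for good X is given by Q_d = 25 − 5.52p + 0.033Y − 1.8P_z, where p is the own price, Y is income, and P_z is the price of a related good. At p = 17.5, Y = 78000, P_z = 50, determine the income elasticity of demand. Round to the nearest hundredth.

Substituting, Q_d = 25 − 5.52(17.5) + 0.033(78000) − 1.8(50) = 25 − 96.6 + 2574 − 90 = 2412.4.
∂Q_d/∂Y = +0.033, so E_I = 0.033·(78000/2412.4) ≈ 1.07.
E_I > 1: normal good (luxury).

1.07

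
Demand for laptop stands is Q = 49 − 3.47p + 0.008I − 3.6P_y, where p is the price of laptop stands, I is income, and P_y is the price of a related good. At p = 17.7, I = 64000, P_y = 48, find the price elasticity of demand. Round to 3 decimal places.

First evaluate Q: 49 − 3.47(17.7) + 0.008(64000) − 3.6(48) = 49 − 61.419 + 512 − 172.8 = 326.781.
∂Q/∂p = −3.47, so E_p = (−3.47)·(17.7/326.781) ≈ -0.188.
|E_p| < 1: demand is inelastic.

-0.188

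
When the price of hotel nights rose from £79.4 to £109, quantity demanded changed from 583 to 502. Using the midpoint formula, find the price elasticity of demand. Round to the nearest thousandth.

%Δq = (502 − 583)/[(583 + 502)/2] = -81/542.5 ≈ -0.1493.
%Δp = (109 − 79.4)/[(79.4 + 109)/2] = 29.6/94.2 ≈ 0.3142.
Arc elasticity E = %Δq/%Δp ≈ -0.1493/0.3142 ≈ -0.475.
|E| < 1: demand is inelastic over this range.

-0.475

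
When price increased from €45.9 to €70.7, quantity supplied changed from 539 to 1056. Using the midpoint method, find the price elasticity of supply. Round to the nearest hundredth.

%ΔQ = (1056 − 539)/[(539 + 1056)/2] = 517/797.5 ≈ 0.6483.
%Δp = (70.7 − 45.9)/[(45.9 + 70.7)/2] = 24.8/58.3 ≈ 0.4254.
Arc elasticity E = %ΔQ/%Δp ≈ 0.6483/0.4254 ≈ 1.52.
|E| > 1: supply is elastic over this range.

1.52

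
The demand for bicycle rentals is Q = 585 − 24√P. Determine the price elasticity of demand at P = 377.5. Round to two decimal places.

-1.96

At P = 377.5, Q = 118.6954.
dQ/dP = −24/(2√P) = −24/(2·19.4294).
Point elasticity E = (dQ/dP)·(P/Q) = -0.6176 × 377.5/118.6954 ≈ -1.96.
|E| > 1, so demand is elastic at this price.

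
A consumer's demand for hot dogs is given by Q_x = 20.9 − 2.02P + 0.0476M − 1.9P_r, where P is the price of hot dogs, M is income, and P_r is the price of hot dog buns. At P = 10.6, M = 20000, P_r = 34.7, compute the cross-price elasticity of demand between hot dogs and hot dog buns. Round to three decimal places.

-0.074

Evaluating quantity at (P, M, P_r) gives Q_x = 20.9 − 2.02(10.6) + 0.0476(20000) − 1.9(34.7) = 20.9 − 21.412 + 952 − 65.93 = 885.558.
∂Q_x/∂P_r = −1.9, so E_xy = -1.9·(34.7/885.558) ≈ -0.074.
E_xy < 0: the goods are complements.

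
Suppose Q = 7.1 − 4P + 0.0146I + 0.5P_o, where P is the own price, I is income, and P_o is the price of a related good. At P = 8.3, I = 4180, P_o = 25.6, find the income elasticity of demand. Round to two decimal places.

Substituting, Q = 7.1 − 4(8.3) + 0.0146(4180) + 0.5(25.6) = 7.1 − 33.2 + 61.028 + 12.8 = 47.728.
∂Q/∂I = +0.0146, so E_I = 0.0146·(4180/47.728) ≈ 1.28.
E_I > 1: normal good (luxury).

1.28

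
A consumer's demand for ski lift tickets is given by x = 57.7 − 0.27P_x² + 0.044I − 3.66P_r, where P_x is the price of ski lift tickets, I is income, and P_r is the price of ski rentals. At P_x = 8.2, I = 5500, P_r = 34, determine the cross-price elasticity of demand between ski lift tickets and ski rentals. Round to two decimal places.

-0.79

At the given point, x = 57.7 − 0.27(8.2)² + 0.044(5500) − 3.66(34) = 57.7 − 18.1548 + 242 − 124.44 = 157.1052.
∂x/∂P_r = −3.66, so E_xy = -3.66·(34/157.1052) ≈ -0.79.
E_xy < 0: the goods are complements.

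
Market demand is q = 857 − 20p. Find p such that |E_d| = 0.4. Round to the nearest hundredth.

12.24

Set −bp/(a − bp) = −0.4 ⇒ bp = 0.4(a − bp) ⇒ bp(1+0.4) = 0.4·a.
p = 0.4·857/(20·1.4) ≈ 12.24.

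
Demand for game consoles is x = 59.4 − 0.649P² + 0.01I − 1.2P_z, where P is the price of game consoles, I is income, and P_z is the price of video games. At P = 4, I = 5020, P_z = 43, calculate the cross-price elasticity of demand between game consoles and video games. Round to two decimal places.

At the given point, x = 59.4 − 0.649(4)² + 0.01(5020) − 1.2(43) = 59.4 − 10.384 + 50.2 − 51.6 = 47.616.
∂x/∂P_z = −1.2, so E_xy = -1.2·(43/47.616) ≈ -1.08.
E_xy < 0: the goods are complements.

-1.08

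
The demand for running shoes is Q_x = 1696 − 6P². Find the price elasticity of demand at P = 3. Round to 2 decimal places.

At P = 3, Q_x = 1642.
dQ_x/dP = −2·6·P = −36.
Point elasticity E = (dQ_x/dP)·(P/Q_x) = -36 × 3/1642 ≈ -0.07.
|E| < 1, so demand is inelastic at this price.

-0.07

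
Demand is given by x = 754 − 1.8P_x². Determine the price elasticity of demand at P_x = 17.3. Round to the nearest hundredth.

At P_x = 17.3, x = 215.278.
dx/dP_x = −2·1.8·P_x = −62.28.
Point elasticity E = (dx/dP_x)·(P_x/x) = -62.28 × 17.3/215.278 ≈ -5.00.
|E| > 1, so demand is elastic at this price.

-5.00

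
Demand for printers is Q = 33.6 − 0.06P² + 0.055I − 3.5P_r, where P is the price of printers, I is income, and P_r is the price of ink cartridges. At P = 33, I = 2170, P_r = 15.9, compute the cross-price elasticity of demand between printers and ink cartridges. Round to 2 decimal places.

-1.74

At the given point, Q = 33.6 − 0.06(33)² + 0.055(2170) − 3.5(15.9) = 33.6 − 65.34 + 119.35 − 55.65 = 31.96.
∂Q/∂P_r = −3.5, so E_xy = -3.5·(15.9/31.96) ≈ -1.74.
E_xy < 0: the goods are complements.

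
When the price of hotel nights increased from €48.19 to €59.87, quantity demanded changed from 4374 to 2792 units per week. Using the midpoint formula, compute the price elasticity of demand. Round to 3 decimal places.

-2.042

%ΔQ = (2792 − 4374)/[(4374 + 2792)/2] = -1582/3583 ≈ -0.4415.
%ΔP = (59.87 − 48.19)/[(48.19 + 59.87)/2] = 11.68/54.03 ≈ 0.2162.
Arc elasticity E = %ΔQ/%ΔP ≈ -0.4415/0.2162 ≈ -2.042.
|E| > 1: demand is elastic over this range.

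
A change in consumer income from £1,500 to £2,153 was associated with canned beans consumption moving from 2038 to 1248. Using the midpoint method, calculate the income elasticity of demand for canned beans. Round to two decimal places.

-1.34

%ΔQ = (1248 − 2038)/[(2038+1248)/2] = -790/1643 ≈ -0.4808.
%ΔI = (2,153 − 1,500)/[(1,500+2,153)/2] = 653/1826.5 ≈ 0.3575.
E_I = %ΔQ/%ΔI ≈ -1.34.
E_I < 0: inferior good.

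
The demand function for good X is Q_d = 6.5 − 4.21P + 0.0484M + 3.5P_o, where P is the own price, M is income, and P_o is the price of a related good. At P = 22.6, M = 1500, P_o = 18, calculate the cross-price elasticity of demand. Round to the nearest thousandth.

First evaluate Q_d: 6.5 − 4.21(22.6) + 0.0484(1500) + 3.5(18) = 6.5 − 95.146 + 72.6 + 63 = 46.954.
∂Q_d/∂P_o = +3.5, so E_xy = 3.5·(18/46.954) ≈ 1.342.
E_xy > 0: the goods are substitutes.

1.342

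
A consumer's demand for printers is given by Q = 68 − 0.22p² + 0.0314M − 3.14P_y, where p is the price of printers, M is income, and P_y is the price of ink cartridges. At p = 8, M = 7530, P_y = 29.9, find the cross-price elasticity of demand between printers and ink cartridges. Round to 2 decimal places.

-0.48

First evaluate Q: 68 − 0.22(8)² + 0.0314(7530) − 3.14(29.9) = 68 − 14.08 + 236.442 − 93.886 = 196.476.
∂Q/∂P_y = −3.14, so E_xy = -3.14·(29.9/196.476) ≈ -0.48.
E_xy < 0: the goods are complements.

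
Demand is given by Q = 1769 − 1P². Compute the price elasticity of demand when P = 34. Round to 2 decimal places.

At P = 34, Q = 613.
dQ/dP = −2·1·P = −68.
Point elasticity E = (dQ/dP)·(P/Q) = -68 × 34/613 ≈ -3.77.
|E| > 1, so demand is elastic at this price.

-3.77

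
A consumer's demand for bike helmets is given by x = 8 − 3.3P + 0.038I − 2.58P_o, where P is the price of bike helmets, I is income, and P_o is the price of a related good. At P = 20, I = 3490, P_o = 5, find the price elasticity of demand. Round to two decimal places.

-1.07

First evaluate x: 8 − 3.3(20) + 0.038(3490) − 2.58(5) = 8 − 66 + 132.62 − 12.9 = 61.72.
∂x/∂P = −3.3, so E_p = (−3.3)·(20/61.72) ≈ -1.07.
|E_p| > 1: demand is elastic.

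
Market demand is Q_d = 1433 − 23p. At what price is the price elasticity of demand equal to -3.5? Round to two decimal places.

Set −bp/(a − bp) = −3.5 ⇒ bp = 3.5(a − bp) ⇒ bp(1+3.5) = 3.5·a.
p = 3.5·1433/(23·4.5) ≈ 48.46.

48.46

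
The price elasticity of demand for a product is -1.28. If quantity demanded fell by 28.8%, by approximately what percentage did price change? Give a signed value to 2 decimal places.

%ΔQ ≈ E × %ΔP ⇒ %ΔP = %ΔQ / E = (-28.8%)/(-1.28) = 22.50%.

22.50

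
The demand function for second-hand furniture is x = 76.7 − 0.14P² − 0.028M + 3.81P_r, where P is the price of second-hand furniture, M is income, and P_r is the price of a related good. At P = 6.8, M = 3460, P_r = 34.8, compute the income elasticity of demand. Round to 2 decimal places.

-0.91

Evaluating quantity at (P, M, P_r) gives x = 76.7 − 0.14(6.8)² − 0.028(3460) + 3.81(34.8) = 76.7 − 6.4736 − 96.88 + 132.588 = 105.9344.
∂x/∂M = −0.028, so E_I = -0.028·(3460/105.9344) ≈ -0.91.
E_I < 0: inferior good.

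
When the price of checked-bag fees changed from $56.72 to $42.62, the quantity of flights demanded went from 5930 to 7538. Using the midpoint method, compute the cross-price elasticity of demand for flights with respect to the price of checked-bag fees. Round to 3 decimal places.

-0.841

%ΔQ_x = (7538 − 5930)/[(5930+7538)/2] = 1608/6734 ≈ 0.2388.
%ΔP_y = (42.62 − 56.72)/[(56.72+42.62)/2] ≈ -0.2839.
E_xy = 0.2388/-0.2839 ≈ -0.841.
E_xy < 0, so flights and checked-bag fees are complements.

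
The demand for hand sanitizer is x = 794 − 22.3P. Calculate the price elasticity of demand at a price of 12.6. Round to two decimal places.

-0.55

At P = 12.6, x = 513.02.
dx/dP = −22.3.
Point elasticity E = (dx/dP)·(P/x) = -22.3 × 12.6/513.02 ≈ -0.55.
|E| < 1, so demand is inelastic at this price.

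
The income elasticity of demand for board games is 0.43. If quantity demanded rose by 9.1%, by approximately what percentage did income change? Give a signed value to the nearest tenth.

21.2

%ΔQ ≈ E × %ΔI ⇒ %ΔI = %ΔQ / E = (9.1%)/(0.43) ≈ 21.2%.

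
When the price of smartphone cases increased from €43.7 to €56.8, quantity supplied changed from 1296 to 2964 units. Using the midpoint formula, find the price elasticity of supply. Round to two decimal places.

%Δq = (2964 − 1296)/[(1296 + 2964)/2] = 1668/2130 ≈ 0.7831.
%Δp = (56.8 − 43.7)/[(43.7 + 56.8)/2] = 13.1/50.25 ≈ 0.2607.
Arc elasticity E = %Δq/%Δp ≈ 0.7831/0.2607 ≈ 3.00.
|E| > 1: supply is elastic over this range.

3.00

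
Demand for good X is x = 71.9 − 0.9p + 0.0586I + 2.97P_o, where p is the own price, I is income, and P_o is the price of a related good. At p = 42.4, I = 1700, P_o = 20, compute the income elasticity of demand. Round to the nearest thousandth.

Substituting, x = 71.9 − 0.9(42.4) + 0.0586(1700) + 2.97(20) = 71.9 − 38.16 + 99.62 + 59.4 = 192.76.
∂x/∂I = +0.0586, so E_I = 0.0586·(1700/192.76) ≈ 0.517.
E_I ∈ (0,1): normal good (necessity).

0.517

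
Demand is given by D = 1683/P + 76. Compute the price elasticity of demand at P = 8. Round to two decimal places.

-0.73

At P = 8, D = 286.375.
dD/dP = −1683/P² = −26.2969.
Point elasticity E = (dD/dP)·(P/D) = -26.2969 × 8/286.375 ≈ -0.73.
|E| < 1, so demand is inelastic at this price.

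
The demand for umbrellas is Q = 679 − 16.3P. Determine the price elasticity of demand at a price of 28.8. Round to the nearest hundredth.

-2.24

At P = 28.8, Q = 209.56.
dQ/dP = −16.3.
Point elasticity E = (dQ/dP)·(P/Q) = -16.3 × 28.8/209.56 ≈ -2.24.
|E| > 1, so demand is elastic at this price.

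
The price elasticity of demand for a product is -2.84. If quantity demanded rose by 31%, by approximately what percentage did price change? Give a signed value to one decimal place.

-10.9

%ΔQ ≈ E × %ΔP ⇒ %ΔP = %ΔQ / E = (31%)/(-2.84) ≈ -10.9%.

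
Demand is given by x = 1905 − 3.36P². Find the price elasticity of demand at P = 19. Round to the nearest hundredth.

At P = 19, x = 692.04.
dx/dP = −2·3.36·P = −127.68.
Point elasticity E = (dx/dP)·(P/x) = -127.68 × 19/692.04 ≈ -3.51.
|E| > 1, so demand is elastic at this price.

-3.51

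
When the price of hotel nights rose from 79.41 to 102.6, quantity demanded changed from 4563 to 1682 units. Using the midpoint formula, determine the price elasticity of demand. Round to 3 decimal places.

%ΔQ = (1682 − 4563)/[(4563 + 1682)/2] = -2881/3122.5 ≈ -0.9227.
%Δp = (102.6 − 79.41)/[(79.41 + 102.6)/2] = 23.19/91.005 ≈ 0.2548.
Arc elasticity E = %ΔQ/%Δp ≈ -0.9227/0.2548 ≈ -3.621.
|E| > 1: demand is elastic over this range.

-3.621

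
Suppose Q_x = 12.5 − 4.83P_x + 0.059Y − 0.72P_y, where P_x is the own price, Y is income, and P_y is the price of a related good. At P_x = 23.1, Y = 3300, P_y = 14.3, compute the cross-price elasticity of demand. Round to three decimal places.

-0.121

Substituting, Q_x = 12.5 − 4.83(23.1) + 0.059(3300) − 0.72(14.3) = 12.5 − 111.573 + 194.7 − 10.296 = 85.331.
∂Q_x/∂P_y = −0.72, so E_xy = -0.72·(14.3/85.331) ≈ -0.121.
E_xy < 0: the goods are complements.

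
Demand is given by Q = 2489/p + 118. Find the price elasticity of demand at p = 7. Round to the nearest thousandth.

-0.751

At p = 7, Q = 473.5714.
dQ/dp = −2489/p² = −50.7959.
Point elasticity E = (dQ/dp)·(p/Q) = -50.7959 × 7/473.5714 ≈ -0.751.
|E| < 1, so demand is inelastic at this price.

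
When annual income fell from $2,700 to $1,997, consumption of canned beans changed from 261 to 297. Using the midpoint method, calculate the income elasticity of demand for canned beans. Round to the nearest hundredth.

%ΔQ = (297 − 261)/[(261+297)/2] = 36/279 ≈ 0.1290.
%ΔM = (1,997 − 2,700)/[(2,700+1,997)/2] = -703/2348.5 ≈ -0.2993.
E_I = %ΔQ/%ΔM ≈ -0.43.
E_I < 0: inferior good.

-0.43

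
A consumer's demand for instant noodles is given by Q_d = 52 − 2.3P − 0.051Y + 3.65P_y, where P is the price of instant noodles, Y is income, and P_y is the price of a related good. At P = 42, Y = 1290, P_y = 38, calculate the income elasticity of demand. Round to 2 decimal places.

At the given point, Q_d = 52 − 2.3(42) − 0.051(1290) + 3.65(38) = 52 − 96.6 − 65.79 + 138.7 = 28.31.
∂Q_d/∂Y = −0.051, so E_I = -0.051·(1290/28.31) ≈ -2.32.
E_I < 0: inferior good.

-2.32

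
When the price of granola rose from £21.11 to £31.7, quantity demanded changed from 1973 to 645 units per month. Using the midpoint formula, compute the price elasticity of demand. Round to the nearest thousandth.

%Δq = (645 − 1973)/[(1973 + 645)/2] = -1328/1309 ≈ -1.0145.
%Δp = (31.7 − 21.11)/[(21.11 + 31.7)/2] = 10.59/26.405 ≈ 0.4011.
Arc elasticity E = %Δq/%Δp ≈ -1.0145/0.4011 ≈ -2.530.
|E| > 1: demand is elastic over this range.

-2.530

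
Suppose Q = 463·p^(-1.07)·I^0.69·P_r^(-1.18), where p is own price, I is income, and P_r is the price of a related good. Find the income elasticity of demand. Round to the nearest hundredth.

For a Cobb–Douglas (constant-elasticity) form Q = A·I^α·…, the elasticity with respect to I equals the exponent α at every point.
Here the exponent on I is 0.69, so the income elasticity of demand is 0.69.

0.69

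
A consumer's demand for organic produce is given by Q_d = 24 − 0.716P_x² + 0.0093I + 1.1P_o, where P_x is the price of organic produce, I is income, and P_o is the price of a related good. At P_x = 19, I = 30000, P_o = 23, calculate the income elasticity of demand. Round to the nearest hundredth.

At the given point, Q_d = 24 − 0.716(19)² + 0.0093(30000) + 1.1(23) = 24 − 258.476 + 279 + 25.3 = 69.824.
∂Q_d/∂I = +0.0093, so E_I = 0.0093·(30000/69.824) ≈ 4.00.
E_I > 1: normal good (luxury).

4.00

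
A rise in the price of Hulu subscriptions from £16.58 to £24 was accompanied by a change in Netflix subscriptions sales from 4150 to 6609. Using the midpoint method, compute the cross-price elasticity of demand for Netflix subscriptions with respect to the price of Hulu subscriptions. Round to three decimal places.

1.250

%ΔQ_x = (6609 − 4150)/[(4150+6609)/2] = 2459/5379.5 ≈ 0.4571.
%ΔP_y = (24 − 16.58)/[(16.58+24)/2] ≈ 0.3657.
E_xy = 0.4571/0.3657 ≈ 1.250.
E_xy > 0, so Netflix subscriptions and Hulu subscriptions are substitutes.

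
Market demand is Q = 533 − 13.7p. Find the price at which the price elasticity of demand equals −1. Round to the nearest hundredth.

19.45

For linear demand Q = a − bp, E = −bp/(a − bp). |E| = 1 ⇒ bp = a − bp ⇒ p = a/(2b).
p = 533/(2·13.7) ≈ 19.45.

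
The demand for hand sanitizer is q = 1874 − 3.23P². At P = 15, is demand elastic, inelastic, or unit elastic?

At P = 15, q = 1147.25.
dq/dP = −2·3.23·P = −96.9.
Point elasticity E = (dq/dP)·(P/q) = -96.9 × 15/1147.25 ≈ -1.267.
|E| ≈ 1.267 > 1, so demand is elastic.

elastic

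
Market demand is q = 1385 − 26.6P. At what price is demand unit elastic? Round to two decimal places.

26.03

For linear demand q = a − bP, E = −bP/(a − bP). |E| = 1 ⇒ bP = a − bP ⇒ P = a/(2b).
P = 1385/(2·26.6) ≈ 26.03.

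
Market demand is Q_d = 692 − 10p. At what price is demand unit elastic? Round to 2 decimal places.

For linear demand Q_d = a − bp, E = −bp/(a − bp). |E| = 1 ⇒ bp = a − bp ⇒ p = a/(2b).
p = 692/(2·10) = 34.60.

34.60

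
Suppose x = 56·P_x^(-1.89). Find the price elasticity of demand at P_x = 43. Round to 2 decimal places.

For a Cobb–Douglas (constant-elasticity) form x = A·P_x^α·…, the elasticity with respect to P_x equals the exponent α at every point.
Here the exponent on P_x is -1.89, so the price elasticity of demand is -1.89.

-1.89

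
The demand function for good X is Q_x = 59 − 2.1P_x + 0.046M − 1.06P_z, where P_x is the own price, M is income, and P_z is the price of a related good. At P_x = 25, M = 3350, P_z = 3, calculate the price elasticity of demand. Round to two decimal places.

-0.33

First evaluate Q_x: 59 − 2.1(25) + 0.046(3350) − 1.06(3) = 59 − 52.5 + 154.1 − 3.18 = 157.42.
∂Q_x/∂P_x = −2.1, so E_p = (−2.1)·(25/157.42) ≈ -0.33.
|E_p| < 1: demand is inelastic.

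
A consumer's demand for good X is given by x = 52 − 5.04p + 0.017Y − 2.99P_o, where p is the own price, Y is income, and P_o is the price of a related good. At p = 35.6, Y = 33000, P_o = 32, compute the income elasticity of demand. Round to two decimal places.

1.66

x = 52 − 5.04(35.6) + 0.017(33000) − 2.99(32) = 52 − 179.424 + 561 − 95.68 = 337.896.
∂x/∂Y = +0.017, so E_I = 0.017·(33000/337.896) ≈ 1.66.
E_I > 1: normal good (luxury).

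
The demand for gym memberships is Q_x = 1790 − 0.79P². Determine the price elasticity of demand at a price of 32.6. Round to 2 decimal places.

At P = 32.6, Q_x = 950.4196.
dQ_x/dP = −2·0.79·P = −51.508.
Point elasticity E = (dQ_x/dP)·(P/Q_x) = -51.508 × 32.6/950.4196 ≈ -1.77.
|E| > 1, so demand is elastic at this price.

-1.77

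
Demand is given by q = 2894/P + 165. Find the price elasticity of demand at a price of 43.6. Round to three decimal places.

At P = 43.6, q = 231.3761.
dq/dP = −2894/P² = −1.5224.
Point elasticity E = (dq/dP)·(P/q) = -1.5224 × 43.6/231.3761 ≈ -0.287.
|E| < 1, so demand is inelastic at this price.

-0.287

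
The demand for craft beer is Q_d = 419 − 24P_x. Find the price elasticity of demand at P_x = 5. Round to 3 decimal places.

At P_x = 5, Q_d = 299.
dQ_d/dP_x = −24.
Point elasticity E = (dQ_d/dP_x)·(P_x/Q_d) = -24 × 5/299 ≈ -0.401.
|E| < 1, so demand is inelastic at this price.

-0.401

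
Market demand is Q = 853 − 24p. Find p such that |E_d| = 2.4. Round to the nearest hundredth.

Set −bp/(a − bp) = −2.4 ⇒ bp = 2.4(a − bp) ⇒ bp(1+2.4) = 2.4·a.
p = 2.4·853/(24·3.4) ≈ 25.09.

25.09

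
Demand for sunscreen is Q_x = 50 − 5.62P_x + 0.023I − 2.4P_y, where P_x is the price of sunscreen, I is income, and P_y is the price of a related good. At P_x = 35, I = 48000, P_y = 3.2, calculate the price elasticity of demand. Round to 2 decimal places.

-0.21

Substituting, Q_x = 50 − 5.62(35) + 0.023(48000) − 2.4(3.2) = 50 − 196.7 + 1104 − 7.68 = 949.62.
∂Q_x/∂P_x = −5.62, so E_p = (−5.62)·(35/949.62) ≈ -0.21.
|E_p| < 1: demand is inelastic.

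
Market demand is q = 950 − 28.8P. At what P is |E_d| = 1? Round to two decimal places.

16.49

For linear demand q = a − bP, E = −bP/(a − bP). |E| = 1 ⇒ bP = a − bP ⇒ P = a/(2b).
P = 950/(2·28.8) ≈ 16.49.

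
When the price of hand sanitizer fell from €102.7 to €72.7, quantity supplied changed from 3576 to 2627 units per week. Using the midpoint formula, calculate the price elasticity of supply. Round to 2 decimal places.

%Δq = (2627 − 3576)/[(3576 + 2627)/2] = -949/3101.5 ≈ -0.3060.
%Δp = (72.7 − 102.7)/[(102.7 + 72.7)/2] = -30/87.7 ≈ -0.3421.
Arc elasticity E = %Δq/%Δp ≈ -0.3060/-0.3421 ≈ 0.89.
|E| < 1: supply is inelastic over this range.

0.89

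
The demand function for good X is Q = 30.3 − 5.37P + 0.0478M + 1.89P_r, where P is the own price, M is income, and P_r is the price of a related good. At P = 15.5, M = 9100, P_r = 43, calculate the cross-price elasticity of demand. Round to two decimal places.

0.18

At the given point, Q = 30.3 − 5.37(15.5) + 0.0478(9100) + 1.89(43) = 30.3 − 83.235 + 434.98 + 81.27 = 463.315.
∂Q/∂P_r = +1.89, so E_xy = 1.89·(43/463.315) ≈ 0.18.
E_xy > 0: the goods are substitutes.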